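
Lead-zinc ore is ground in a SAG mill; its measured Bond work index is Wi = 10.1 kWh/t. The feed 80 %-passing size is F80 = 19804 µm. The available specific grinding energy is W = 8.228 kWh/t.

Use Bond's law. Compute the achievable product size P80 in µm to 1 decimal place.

W = 10·Wi·(P80^(-½) − F80^(-½))
⇒ 1/√P80 = W/(10·Wi) + 1/√F80
  = 8.2280/(10·10.1) + 1/√19804 = 0.081465 + 0.007106 = 0.088571
P80 = (1/0.088571)² = 11.2903² = 127.47 µm

P80 = 127.5 µm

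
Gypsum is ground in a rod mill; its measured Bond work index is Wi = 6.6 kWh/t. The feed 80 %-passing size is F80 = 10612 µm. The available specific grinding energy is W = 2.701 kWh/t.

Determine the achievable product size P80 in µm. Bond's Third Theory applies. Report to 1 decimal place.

P80 = 390.1 µm

W = 10 Wi (1/√P80 − 1/√F80)  [Bond]
P80^-0.5 = F80^-0.5 + W/(10 Wi)
  = 2.7010/(10·6.6) + 1/√10612 = 0.040924 + 0.009707 = 0.050632
P80 = (1/0.050632)² = 19.7505² = 390.08 µm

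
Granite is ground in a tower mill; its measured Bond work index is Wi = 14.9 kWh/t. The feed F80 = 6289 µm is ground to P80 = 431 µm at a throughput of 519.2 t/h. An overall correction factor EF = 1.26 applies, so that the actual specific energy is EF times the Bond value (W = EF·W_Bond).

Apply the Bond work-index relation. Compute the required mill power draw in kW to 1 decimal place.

P = 3466.0 kW

Bond: W = 10·Wi·(1/√P80 − 1/√F80)
W = 10·14.9·(1/√431 − 1/√6289) = 10·14.9·(0.035558) = 5.2982 kWh/t
Apply correction: 5.2982 × 1.26 = 6.6757 kWh/t
Mill draw = 6.6757 × 519.2 = 3466.0 kW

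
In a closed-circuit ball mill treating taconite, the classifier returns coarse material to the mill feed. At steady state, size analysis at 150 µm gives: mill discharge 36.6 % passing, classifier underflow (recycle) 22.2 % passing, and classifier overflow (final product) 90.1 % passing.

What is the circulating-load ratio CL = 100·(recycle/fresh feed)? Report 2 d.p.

CL = 371.53 %

Two-product formula at 150 µm:
d + r·d = r·u + o → r(d−u) = o−d
r = (90.1 − 36.6)/(36.6 − 22.2) = 53.5/14.4 = 3.7153
CL = 100·r = 371.53 %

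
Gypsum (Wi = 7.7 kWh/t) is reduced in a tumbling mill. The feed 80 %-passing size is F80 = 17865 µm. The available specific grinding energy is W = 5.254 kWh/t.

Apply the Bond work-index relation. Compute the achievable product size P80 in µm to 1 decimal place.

W = 10 Wi (1/√P80 − 1/√F80)  [Bond]
⇒ 1/√P80 = W/(10·Wi) + 1/√F80
  = 5.2540/(10·7.7) + 1/√17865 = 0.068234 + 0.007482 = 0.075715
P80 = (1/0.075715)² = 13.2073² = 174.43 µm

P80 = 174.4 µm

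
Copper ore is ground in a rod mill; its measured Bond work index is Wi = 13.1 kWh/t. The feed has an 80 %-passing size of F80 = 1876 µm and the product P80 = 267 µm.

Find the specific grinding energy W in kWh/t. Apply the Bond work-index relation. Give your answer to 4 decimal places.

W = 4.9926 kWh/t

W = 10 Wi / √P80 − 10 Wi / √F80
1/√267 = 0.061199;  1/√1876 = 0.023088
W = 10·13.1·(0.061199 − 0.023088) = 4.9926 kWh/t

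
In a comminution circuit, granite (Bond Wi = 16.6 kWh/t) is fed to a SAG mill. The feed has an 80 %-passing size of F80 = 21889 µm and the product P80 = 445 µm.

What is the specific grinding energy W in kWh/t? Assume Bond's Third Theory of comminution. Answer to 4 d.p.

W = 10 Wi (1/√P80 − 1/√F80)  [Bond]
1/√445 = 0.047405;  1/√21889 = 0.006759
W = 10·16.6·(0.047405 − 0.006759) = 6.7471 kWh/t

W = 6.7471 kWh/t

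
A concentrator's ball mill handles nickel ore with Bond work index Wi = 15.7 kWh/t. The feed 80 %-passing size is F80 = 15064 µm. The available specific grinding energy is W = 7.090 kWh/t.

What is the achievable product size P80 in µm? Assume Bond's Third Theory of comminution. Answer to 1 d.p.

P80 = 351.9 µm

Bond:  W = 10 Wi (1/√P − 1/√F)
P80^(−½) = W/(10 Wi) + F80^(−½)
  = 7.0900/(10·15.7) + 1/√15064 = 0.045159 + 0.008148 = 0.053307
P80 = (1/0.053307)² = 18.7593² = 351.91 µm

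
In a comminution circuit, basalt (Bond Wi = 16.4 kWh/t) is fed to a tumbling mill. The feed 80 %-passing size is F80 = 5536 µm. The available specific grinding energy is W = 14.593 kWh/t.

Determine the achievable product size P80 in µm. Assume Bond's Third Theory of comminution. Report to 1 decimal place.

P80 = 95.3 µm

W = 10 Wi (P80^-0.5 − F80^-0.5)
P80^(−½) = W/(10 Wi) + F80^(−½)
  = 14.5930/(10·16.4) + 1/√5536 = 0.088982 + 0.013440 = 0.102422
P80 = (1/0.102422)² = 9.7635² = 95.33 µm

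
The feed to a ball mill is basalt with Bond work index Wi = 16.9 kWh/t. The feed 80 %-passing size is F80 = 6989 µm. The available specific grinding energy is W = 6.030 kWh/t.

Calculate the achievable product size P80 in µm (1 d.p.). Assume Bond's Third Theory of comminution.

W = 10 Wi / √P80 − 10 Wi / √F80
1/√P80 = 1/√F80 + W/(10·Wi)
  = 6.0300/(10·16.9) + 1/√6989 = 0.035680 + 0.011962 = 0.047642
P80 = (1/0.047642)² = 20.9898² = 440.57 µm

P80 = 440.6 µm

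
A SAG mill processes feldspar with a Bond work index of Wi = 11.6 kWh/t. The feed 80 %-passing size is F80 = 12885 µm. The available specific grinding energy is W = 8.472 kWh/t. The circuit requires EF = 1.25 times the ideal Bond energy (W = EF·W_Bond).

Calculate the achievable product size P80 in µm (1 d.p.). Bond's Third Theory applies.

P80 = 221.2 µm

Bond:  W = 10 Wi (1/√P − 1/√F)
W_Bond = W / EF = 8.472 / 1.25 = 6.7776 kWh/t
⇒ 1/√P80 = W_Bond/(10·Wi) + 1/√F80
  = 6.7776/(10·11.6) + 1/√12885 = 0.058428 + 0.008810 = 0.067237
P80 = (1/0.067237)² = 14.8727² = 221.20 µm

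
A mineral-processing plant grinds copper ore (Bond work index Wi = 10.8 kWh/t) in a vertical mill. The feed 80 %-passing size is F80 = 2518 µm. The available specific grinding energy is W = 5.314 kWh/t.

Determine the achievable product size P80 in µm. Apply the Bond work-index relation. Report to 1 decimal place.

P80 = 209.2 µm

W = 10·Wi·[P80^(−½) − F80^(−½)]
1/√P80 = 1/√F80 + W/(10·Wi)
  = 5.3140/(10·10.8) + 1/√2518 = 0.049204 + 0.019928 = 0.069132
P80 = (1/0.069132)² = 14.4651² = 209.24 µm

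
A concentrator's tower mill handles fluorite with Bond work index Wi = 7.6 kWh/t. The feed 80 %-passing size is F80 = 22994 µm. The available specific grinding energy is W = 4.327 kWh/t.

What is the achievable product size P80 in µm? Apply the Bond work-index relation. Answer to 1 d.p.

P80 = 247.8 µm

W_Bond = 10·Wi·(1/√P₈₀ − 1/√F₈₀)
⇒ 1/√P80 = W/(10·Wi) + 1/√F80
  = 4.3270/(10·7.6) + 1/√22994 = 0.056934 + 0.006595 = 0.063529
P80 = (1/0.063529)² = 15.7409² = 247.78 µm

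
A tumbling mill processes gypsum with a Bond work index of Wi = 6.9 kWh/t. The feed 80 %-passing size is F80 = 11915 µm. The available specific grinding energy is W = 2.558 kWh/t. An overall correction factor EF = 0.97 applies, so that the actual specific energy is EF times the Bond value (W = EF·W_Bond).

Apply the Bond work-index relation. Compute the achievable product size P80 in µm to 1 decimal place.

P80 = 445.5 µm

W = 10 Wi / √P80 − 10 Wi / √F80
W_Bond = W / EF = 2.558 / 0.97 = 2.6371 kWh/t
⇒ 1/√P80 = W_Bond/(10 Wi) + 1/√F80
  = 2.6371/(10·6.9) + 1/√11915 = 0.038219 + 0.009161 = 0.047380
P80 = (1/0.047380)² = 21.1058² = 445.46 µm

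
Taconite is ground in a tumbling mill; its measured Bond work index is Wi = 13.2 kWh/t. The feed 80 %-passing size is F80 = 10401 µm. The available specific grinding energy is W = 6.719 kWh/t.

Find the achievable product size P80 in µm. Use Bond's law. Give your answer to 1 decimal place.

P80 = 271.3 µm

Bond:  W = 10 Wi (1/√P − 1/√F)
⇒ 1/√P80 = W/(10 Wi) + 1/√F80
  = 6.7190/(10·13.2) + 1/√10401 = 0.050902 + 0.009805 = 0.060707
P80 = (1/0.060707)² = 16.4726² = 271.35 µm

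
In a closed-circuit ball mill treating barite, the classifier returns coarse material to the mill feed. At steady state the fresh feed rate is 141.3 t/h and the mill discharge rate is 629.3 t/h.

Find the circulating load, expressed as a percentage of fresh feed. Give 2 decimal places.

CL = 345.36 %

Steady state: M = F + R.
R = M − F = 629.3 − 141.3 = 488.0 t/h
CL = 100·R/F = 100·488.0/141.3 = 345.36 %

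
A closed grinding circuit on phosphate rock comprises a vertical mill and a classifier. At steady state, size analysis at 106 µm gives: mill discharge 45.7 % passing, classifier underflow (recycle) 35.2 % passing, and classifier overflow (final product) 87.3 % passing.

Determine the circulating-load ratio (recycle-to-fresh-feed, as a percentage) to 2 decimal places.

CL = 396.19 %

Two-product formula at 106 µm:
r = (o − d)/(d − u)
r = (87.3 − 45.7)/(45.7 − 35.2) = 41.6/10.5 = 3.9619
CL = 100·r = 396.19 %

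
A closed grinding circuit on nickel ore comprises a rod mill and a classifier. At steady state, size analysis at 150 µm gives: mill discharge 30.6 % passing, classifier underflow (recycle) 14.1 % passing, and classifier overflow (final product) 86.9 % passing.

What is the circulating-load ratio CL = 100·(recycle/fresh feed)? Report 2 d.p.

CL = 341.21 %

Mass balance on the −150 µm fraction:
d + r·d = r·u + o → r(d−u) = o−d
r = (86.9 − 30.6)/(30.6 − 14.1) = 56.3/16.5 = 3.4121
CL = 100·r = 341.21 %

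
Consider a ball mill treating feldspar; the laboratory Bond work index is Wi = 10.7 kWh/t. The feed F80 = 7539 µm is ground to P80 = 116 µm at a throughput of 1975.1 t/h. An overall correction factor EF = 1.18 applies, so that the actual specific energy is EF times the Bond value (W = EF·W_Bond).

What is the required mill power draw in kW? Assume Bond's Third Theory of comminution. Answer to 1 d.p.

P = 20281.9 kW

W = 10 Wi (1/√P80 − 1/√F80)  [Bond]
W = 10·10.7·(1/√116 − 1/√7539) = 10·10.7·(0.081331) = 8.7024 kWh/t
With EF = 1.18: W = 8.7024·1.18 = 10.2688 kWh/t
P_mill = W·ṁ = 10.2688·1975.1 = 20281.9 kW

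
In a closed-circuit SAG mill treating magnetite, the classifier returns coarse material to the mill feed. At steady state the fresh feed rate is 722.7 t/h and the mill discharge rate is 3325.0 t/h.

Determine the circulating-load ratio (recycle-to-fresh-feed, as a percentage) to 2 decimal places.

M = F + R at steady state, so:
R = M − F = 3325.0 − 722.7 = 2602.3 t/h
CL = 100·R/F = 100·2602.3/722.7 = 360.08 %

CL = 360.08 %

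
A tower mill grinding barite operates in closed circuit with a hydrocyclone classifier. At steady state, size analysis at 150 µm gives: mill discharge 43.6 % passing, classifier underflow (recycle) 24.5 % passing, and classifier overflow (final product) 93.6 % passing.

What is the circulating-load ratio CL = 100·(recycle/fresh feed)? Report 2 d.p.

Let r = R/F. Size balance at 150 µm:
d + r·d = r·u + o → r(d−u) = o−d
r = (93.6 − 43.6)/(43.6 − 24.5) = 50.0/19.1 = 2.6178
CL = 100·r = 261.78 %

CL = 261.78 %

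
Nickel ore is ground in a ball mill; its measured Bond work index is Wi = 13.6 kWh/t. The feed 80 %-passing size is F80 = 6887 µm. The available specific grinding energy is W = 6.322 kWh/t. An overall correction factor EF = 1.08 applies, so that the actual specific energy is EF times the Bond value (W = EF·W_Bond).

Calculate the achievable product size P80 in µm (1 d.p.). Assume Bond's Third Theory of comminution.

P80 = 329.5 µm

W = 10 Wi / √P80 − 10 Wi / √F80
W_Bond = W / EF = 6.322 / 1.08 = 5.8537 kWh/t
P80^-0.5 = F80^-0.5 + W_Bond/(10 Wi)
  = 5.8537/(10·13.6) + 1/√6887 = 0.043042 + 0.012050 = 0.055092
P80 = (1/0.055092)² = 18.1515² = 329.48 µm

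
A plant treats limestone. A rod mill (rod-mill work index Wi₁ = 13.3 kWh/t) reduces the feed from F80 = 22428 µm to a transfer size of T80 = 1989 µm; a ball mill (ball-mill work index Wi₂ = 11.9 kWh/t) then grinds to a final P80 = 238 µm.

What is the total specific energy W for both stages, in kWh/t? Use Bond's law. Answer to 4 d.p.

W = 10 Wi / √P80 − 10 Wi / √F80
Stage 1 (22428→1989 µm, Wi₁=13.3): W₁ = 10·13.3·(0.022422 − 0.006677) = 2.0941 kWh/t
Stage 2 (1989→238 µm, Wi₂=11.9): W₂ = 10·11.9·(0.064820 − 0.022422) = 5.0454 kWh/t
W = W₁ + W₂ = 2.0941 + 5.0454 = 7.1394 kWh/t

W = 7.1394 kWh/t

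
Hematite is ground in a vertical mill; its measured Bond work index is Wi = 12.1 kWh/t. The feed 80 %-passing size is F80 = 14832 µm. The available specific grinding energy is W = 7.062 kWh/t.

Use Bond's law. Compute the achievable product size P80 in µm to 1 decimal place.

Bond: W = 10·Wi·(1/√P80 − 1/√F80)
1/√P80 = 1/√F80 + W/(10·Wi)
  = 7.0620/(10·12.1) + 1/√14832 = 0.058364 + 0.008211 = 0.066575
P80 = (1/0.066575)² = 15.0207² = 225.62 µm

P80 = 225.6 µm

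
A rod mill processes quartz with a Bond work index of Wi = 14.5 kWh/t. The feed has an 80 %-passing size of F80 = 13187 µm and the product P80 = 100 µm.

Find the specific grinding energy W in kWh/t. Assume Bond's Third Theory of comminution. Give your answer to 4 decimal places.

W = 13.2373 kWh/t

W_Bond = 10·Wi·(1/√P₈₀ − 1/√F₈₀)
1/√100 = 0.100000;  1/√13187 = 0.008708
W = 10·14.5·(0.100000 − 0.008708) = 13.2373 kWh/t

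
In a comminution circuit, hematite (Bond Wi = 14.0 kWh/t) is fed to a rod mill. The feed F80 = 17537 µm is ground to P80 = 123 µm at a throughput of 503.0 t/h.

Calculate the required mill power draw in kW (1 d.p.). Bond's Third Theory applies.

W_Bond = 10·Wi·(1/√P₈₀ − 1/√F₈₀)
W = 10·14.0·(1/√123 − 1/√17537) = 10·14.0·(0.082616) = 11.5662 kWh/t
P_mill = W·ṁ = 11.5662·503.0 = 5817.8 kW

P = 5817.8 kW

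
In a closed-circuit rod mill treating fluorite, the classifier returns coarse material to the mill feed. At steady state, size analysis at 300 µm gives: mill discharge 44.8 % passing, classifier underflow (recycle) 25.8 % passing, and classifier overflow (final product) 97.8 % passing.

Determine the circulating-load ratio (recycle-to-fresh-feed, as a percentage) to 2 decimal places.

Mass balance on the −300 µm fraction:
Fd + Rd = Ru + Fo ⇒ R/F = (o−d)/(d−u)
r = (97.8 − 44.8)/(44.8 − 25.8) = 53.0/19.0 = 2.7895
CL = 100·r = 278.95 %

CL = 278.95 %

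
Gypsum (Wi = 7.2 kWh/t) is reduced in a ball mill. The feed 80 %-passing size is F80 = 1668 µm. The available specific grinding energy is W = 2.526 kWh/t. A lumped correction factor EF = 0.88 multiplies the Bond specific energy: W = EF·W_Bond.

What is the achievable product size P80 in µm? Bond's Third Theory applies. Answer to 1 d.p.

W = 10·Wi·[P80^(−½) − F80^(−½)]
W_Bond = W / EF = 2.526 / 0.88 = 2.8705 kWh/t
1/√P80 = 1/√F80 + W_Bond/(10·Wi)
  = 2.8705/(10·7.2) + 1/√1668 = 0.039867 + 0.024485 = 0.064353
P80 = (1/0.064353)² = 15.5394² = 241.47 µm

P80 = 241.5 µm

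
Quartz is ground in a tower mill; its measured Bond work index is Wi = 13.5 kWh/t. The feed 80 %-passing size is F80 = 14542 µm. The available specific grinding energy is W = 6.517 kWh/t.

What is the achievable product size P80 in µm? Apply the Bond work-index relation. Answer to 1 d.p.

P80 = 312.5 µm

W = 10·Wi·(P80^(-½) − F80^(-½))
⇒ 1/√P80 = W/(10 Wi) + 1/√F80
  = 6.5170/(10·13.5) + 1/√14542 = 0.048274 + 0.008293 = 0.056567
P80 = (1/0.056567)² = 17.6783² = 312.52 µm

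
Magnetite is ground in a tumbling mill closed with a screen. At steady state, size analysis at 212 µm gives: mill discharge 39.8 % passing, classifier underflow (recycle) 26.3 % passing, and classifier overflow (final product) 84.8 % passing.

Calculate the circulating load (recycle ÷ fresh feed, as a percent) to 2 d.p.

Balance %-passing 212 µm (r = R/F):
r = (o − d)/(d − u)
r = (84.8 − 39.8)/(39.8 − 26.3) = 45.0/13.5 = 3.3333
CL = 100·r = 333.33 %

CL = 333.33 %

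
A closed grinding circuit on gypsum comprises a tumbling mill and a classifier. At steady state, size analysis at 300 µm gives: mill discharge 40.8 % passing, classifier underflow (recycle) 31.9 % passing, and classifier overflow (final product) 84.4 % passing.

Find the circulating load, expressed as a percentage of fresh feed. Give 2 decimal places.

Let r = R/F. Size balance at 300 µm:
r = (o − d)/(d − u)
r = (84.4 − 40.8)/(40.8 − 31.9) = 43.6/8.9 = 4.8989
CL = 100·r = 489.89 %

CL = 489.89 %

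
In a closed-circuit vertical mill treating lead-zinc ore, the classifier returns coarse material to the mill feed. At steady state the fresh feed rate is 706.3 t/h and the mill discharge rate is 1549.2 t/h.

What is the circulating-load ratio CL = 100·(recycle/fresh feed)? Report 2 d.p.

Steady state: M = F + R.
R = M − F = 1549.2 − 706.3 = 842.9 t/h
CL = 100·R/F = 100·842.9/706.3 = 119.34 %

CL = 119.34 %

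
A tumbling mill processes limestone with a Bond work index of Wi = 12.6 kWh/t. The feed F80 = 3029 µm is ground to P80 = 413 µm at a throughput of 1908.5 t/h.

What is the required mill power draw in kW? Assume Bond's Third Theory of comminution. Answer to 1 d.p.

Bond: W = 10·Wi·(1/√P80 − 1/√F80)
W = 10·12.6·(1/√413 − 1/√3029) = 10·12.6·(0.031037) = 3.9107 kWh/t
Mill draw = 3.9107 × 1908.5 = 7463.5 kW

P = 7463.5 kW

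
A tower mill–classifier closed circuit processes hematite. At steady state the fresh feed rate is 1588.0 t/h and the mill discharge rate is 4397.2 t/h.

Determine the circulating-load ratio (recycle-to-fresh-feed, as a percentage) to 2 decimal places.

CL = 176.90 %

M = F + R at steady state, so:
R = M − F = 4397.2 − 1588.0 = 2809.2 t/h
CL = 100·R/F = 100·2809.2/1588.0 = 176.90 %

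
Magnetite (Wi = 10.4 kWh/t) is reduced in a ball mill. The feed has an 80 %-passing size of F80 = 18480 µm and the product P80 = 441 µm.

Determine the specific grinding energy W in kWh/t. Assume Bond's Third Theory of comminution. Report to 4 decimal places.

W = 4.1873 kWh/t

W = 10·Wi·(P80^(-½) − F80^(-½))
1/√441 = 0.047619;  1/√18480 = 0.007356
W = 10·10.4·(0.047619 − 0.007356) = 4.1873 kWh/t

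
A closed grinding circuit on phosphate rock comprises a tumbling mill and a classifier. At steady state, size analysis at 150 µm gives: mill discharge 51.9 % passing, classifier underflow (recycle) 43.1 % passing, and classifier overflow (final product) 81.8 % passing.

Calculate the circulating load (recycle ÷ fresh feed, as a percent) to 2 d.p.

CL = 339.77 %

Two-product formula at 150 µm:
(1+r)·d = r·u + o ⇒ r = (o−d)/(d−u)
r = (81.8 − 51.9)/(51.9 − 43.1) = 29.9/8.8 = 3.3977
CL = 100·r = 339.77 %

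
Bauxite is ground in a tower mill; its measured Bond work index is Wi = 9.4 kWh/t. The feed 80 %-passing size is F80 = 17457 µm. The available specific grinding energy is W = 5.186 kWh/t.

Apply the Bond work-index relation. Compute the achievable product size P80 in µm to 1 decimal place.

W = 10·Wi·[P80^(−½) − F80^(−½)]
P80^-0.5 = F80^-0.5 + W/(10 Wi)
  = 5.1860/(10·9.4) + 1/√17457 = 0.055170 + 0.007569 = 0.062739
P80 = (1/0.062739)² = 15.9391² = 254.05 µm

P80 = 254.1 µm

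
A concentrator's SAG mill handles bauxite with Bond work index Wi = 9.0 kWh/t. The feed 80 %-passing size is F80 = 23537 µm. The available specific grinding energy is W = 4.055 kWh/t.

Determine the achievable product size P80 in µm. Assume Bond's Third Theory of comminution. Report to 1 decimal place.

P80 = 376.0 µm

W_Bond = 10·Wi·(1/√P₈₀ − 1/√F₈₀)
⇒ 1/√P80 = W/(10·Wi) + 1/√F80
  = 4.0550/(10·9.0) + 1/√23537 = 0.045056 + 0.006518 = 0.051574
P80 = (1/0.051574)² = 19.3897² = 375.96 µm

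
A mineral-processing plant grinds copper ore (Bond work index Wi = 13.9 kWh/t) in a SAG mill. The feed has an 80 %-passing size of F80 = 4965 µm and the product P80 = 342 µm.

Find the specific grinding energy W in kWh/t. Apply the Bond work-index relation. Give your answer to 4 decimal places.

W = 10·Wi·(P80^(-½) − F80^(-½))
1/√342 = 0.054074;  1/√4965 = 0.014192
W = 10·13.9·(0.054074 − 0.014192) = 5.5436 kWh/t

W = 5.5436 kWh/t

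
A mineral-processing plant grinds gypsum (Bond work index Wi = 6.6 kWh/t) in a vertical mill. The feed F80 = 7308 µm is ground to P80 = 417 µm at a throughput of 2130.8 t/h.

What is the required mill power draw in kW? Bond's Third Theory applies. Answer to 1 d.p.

P = 5241.7 kW

W = 10 Wi / √P80 − 10 Wi / √F80
W = 10·6.6·(1/√417 − 1/√7308) = 10·6.6·(0.037273) = 2.4600 kWh/t
Mill draw = 2.4600 × 2130.8 = 5241.7 kW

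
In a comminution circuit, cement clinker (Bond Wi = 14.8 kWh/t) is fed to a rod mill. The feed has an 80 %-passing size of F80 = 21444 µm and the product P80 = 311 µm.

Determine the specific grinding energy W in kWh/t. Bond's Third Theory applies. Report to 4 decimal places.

Bond: W = 10·Wi·(1/√P80 − 1/√F80)
1/√311 = 0.056705;  1/√21444 = 0.006829
W = 10·14.8·(0.056705 − 0.006829) = 7.3816 kWh/t

W = 7.3816 kWh/t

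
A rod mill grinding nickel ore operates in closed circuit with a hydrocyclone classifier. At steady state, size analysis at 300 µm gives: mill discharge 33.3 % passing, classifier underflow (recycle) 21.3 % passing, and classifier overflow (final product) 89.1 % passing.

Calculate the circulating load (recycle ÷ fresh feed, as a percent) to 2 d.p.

CL = 465.00 %

Mass balance on the −300 µm fraction:
d + r·d = r·u + o → r(d−u) = o−d
r = (89.1 − 33.3)/(33.3 − 21.3) = 55.8/12.0 = 4.6500
CL = 100·r = 465.00 %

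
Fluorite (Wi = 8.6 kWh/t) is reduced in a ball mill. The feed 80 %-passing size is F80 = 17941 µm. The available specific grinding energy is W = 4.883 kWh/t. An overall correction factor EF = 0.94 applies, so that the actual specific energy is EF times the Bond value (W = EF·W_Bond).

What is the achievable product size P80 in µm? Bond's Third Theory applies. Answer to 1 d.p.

Bond: W = 10·Wi·(1/√P80 − 1/√F80)
W_Bond = W / EF = 4.883 / 0.94 = 5.1947 kWh/t
⇒ 1/√P80 = W_Bond/(10·Wi) + 1/√F80
  = 5.1947/(10·8.6) + 1/√17941 = 0.060403 + 0.007466 = 0.067869
P80 = (1/0.067869)² = 14.7343² = 217.10 µm

P80 = 217.1 µm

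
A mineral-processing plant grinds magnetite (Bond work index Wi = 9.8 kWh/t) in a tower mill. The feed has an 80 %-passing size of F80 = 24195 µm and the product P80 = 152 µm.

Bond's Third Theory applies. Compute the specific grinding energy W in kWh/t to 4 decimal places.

W = 10 Wi (P80^-0.5 − F80^-0.5)
1/√152 = 0.081111;  1/√24195 = 0.006429
W = 10·9.8·(0.081111 − 0.006429) = 7.3188 kWh/t

W = 7.3188 kWh/t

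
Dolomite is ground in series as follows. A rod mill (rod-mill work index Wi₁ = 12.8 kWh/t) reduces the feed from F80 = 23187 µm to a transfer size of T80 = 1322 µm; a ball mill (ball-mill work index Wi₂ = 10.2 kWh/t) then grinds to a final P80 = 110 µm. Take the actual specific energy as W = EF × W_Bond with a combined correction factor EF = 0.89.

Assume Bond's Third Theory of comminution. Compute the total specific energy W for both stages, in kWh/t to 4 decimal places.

W = 10·Wi·(P80^(-½) − F80^(-½))
Stage 1 (23187→1322 µm, Wi₁=12.8): W₁ = 10·12.8·(0.027503 − 0.006567) = 2.6798 kWh/t
Stage 2 (1322→110 µm, Wi₂=10.2): W₂ = 10·10.2·(0.095346 − 0.027503) = 6.9200 kWh/t
W = W₁ + W₂ = 2.6798 + 6.9200 = 9.5998 kWh/t
Corrected W = EF·W_Bond = 0.89·9.5998 = 8.5438 kWh/t

W = 8.5438 kWh/t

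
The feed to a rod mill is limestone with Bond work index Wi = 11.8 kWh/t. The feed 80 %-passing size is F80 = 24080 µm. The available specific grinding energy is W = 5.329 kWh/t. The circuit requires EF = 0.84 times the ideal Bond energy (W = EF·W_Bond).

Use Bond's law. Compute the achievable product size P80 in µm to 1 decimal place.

P80 = 275.9 µm

W = 10 Wi (1/√P80 − 1/√F80)  [Bond]
W_Bond = W / EF = 5.329 / 0.84 = 6.3440 kWh/t
⇒ 1/√P80 = W_Bond/(10·Wi) + 1/√F80
  = 6.3440/(10·11.8) + 1/√24080 = 0.053763 + 0.006444 = 0.060207
P80 = (1/0.060207)² = 16.6093² = 275.87 µm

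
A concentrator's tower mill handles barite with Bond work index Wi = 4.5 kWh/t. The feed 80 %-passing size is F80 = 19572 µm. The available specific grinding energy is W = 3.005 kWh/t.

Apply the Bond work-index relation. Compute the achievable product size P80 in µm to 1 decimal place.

Bond:  W = 10 Wi (1/√P − 1/√F)
⇒ 1/√P80 = W/(10·Wi) + 1/√F80
  = 3.0050/(10·4.5) + 1/√19572 = 0.066778 + 0.007148 = 0.073926
P80 = (1/0.073926)² = 13.5271² = 182.98 µm

P80 = 183.0 µm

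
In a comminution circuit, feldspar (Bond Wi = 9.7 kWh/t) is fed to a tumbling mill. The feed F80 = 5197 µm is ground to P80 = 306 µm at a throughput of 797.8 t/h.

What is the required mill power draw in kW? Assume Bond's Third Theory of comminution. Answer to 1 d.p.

Bond: W = 10·Wi·(1/√P80 − 1/√F80)
W = 10·9.7·(1/√306 − 1/√5197) = 10·9.7·(0.043295) = 4.1996 kWh/t
P = W·T = 4.1996·797.8 = 3350.4 kW

P = 3350.4 kW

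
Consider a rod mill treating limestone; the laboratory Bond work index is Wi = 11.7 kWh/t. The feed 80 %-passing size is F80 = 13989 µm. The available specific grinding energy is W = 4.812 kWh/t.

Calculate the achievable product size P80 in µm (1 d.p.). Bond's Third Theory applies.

W = 10 Wi / √P80 − 10 Wi / √F80
1/√P80 = 1/√F80 + W/(10·Wi)
  = 4.8120/(10·11.7) + 1/√13989 = 0.041128 + 0.008455 = 0.049583
P80 = (1/0.049583)² = 20.1682² = 406.76 µm

P80 = 406.8 µm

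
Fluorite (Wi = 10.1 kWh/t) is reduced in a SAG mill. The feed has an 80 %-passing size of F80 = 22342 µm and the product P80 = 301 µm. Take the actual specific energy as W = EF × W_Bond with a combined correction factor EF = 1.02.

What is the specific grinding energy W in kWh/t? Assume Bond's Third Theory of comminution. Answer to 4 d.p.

W = 10 Wi (P80^-0.5 − F80^-0.5)
1/√301 = 0.057639;  1/√22342 = 0.006690
W = 10·10.1·(0.057639 − 0.006690) = 5.1458 kWh/t
Corrected W = EF·W_Bond = 1.02·5.1458 = 5.2487 kWh/t

W = 5.2487 kWh/t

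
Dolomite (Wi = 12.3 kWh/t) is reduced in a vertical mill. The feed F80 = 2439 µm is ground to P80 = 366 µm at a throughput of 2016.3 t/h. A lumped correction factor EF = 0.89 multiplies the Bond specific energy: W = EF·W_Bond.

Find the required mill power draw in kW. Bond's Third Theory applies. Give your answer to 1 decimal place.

W = 10·Wi·(P80^(-½) − F80^(-½))
W = 10·12.3·(1/√366 − 1/√2439) = 10·12.3·(0.032022) = 3.9387 kWh/t
W_actual = 0.89 × 3.9387 = 3.5055 kWh/t
Power = W × throughput = 3.5055 kWh/t × 2016.3 t/h = 7068.1 kW

P = 7068.1 kW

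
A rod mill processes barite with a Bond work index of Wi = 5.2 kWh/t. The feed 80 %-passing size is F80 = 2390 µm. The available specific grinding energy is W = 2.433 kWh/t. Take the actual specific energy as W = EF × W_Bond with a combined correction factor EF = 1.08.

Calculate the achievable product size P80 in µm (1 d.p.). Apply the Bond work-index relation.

W = 10·Wi·[P80^(−½) − F80^(−½)]
W_Bond = W / EF = 2.433 / 1.08 = 2.2528 kWh/t
P80^(−½) = W_Bond/(10 Wi) + F80^(−½)
  = 2.2528/(10·5.2) + 1/√2390 = 0.043323 + 0.020455 = 0.063778
P80 = (1/0.063778)² = 15.6795² = 245.85 µm

P80 = 245.8 µm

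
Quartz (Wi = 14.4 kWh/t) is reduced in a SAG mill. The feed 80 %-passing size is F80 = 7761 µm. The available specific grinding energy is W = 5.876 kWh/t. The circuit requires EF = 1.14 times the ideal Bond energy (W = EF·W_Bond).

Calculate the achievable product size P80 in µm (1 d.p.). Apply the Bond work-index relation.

P80 = 449.9 µm

W = 10·Wi·(P80^(-½) − F80^(-½))
W_Bond = W / EF = 5.876 / 1.14 = 5.1544 kWh/t
1/√P80 = 1/√F80 + W_Bond/(10·Wi)
  = 5.1544/(10·14.4) + 1/√7761 = 0.035794 + 0.011351 = 0.047146
P80 = (1/0.047146)² = 21.2109² = 449.90 µm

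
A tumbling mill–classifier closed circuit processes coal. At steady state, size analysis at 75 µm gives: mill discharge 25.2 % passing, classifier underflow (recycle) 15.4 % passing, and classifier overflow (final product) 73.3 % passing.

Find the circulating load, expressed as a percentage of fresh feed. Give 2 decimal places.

CL = 490.82 %

Balance %-passing 75 µm (r = R/F):
d + r·d = r·u + o → r(d−u) = o−d
r = (73.3 − 25.2)/(25.2 − 15.4) = 48.1/9.8 = 4.9082
CL = 100·r = 490.82 %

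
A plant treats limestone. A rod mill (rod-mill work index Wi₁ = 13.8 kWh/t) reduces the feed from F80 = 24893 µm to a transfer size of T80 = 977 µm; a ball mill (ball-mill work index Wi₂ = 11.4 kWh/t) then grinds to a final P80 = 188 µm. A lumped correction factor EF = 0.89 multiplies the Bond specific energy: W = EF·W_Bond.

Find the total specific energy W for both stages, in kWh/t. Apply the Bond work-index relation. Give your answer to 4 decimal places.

W = 10·Wi·[P80^(−½) − F80^(−½)]
Stage 1 (24893→977 µm, Wi₁=13.8): W₁ = 10·13.8·(0.031993 − 0.006338) = 3.5403 kWh/t
Stage 2 (977→188 µm, Wi₂=11.4): W₂ = 10·11.4·(0.072932 − 0.031993) = 4.6671 kWh/t
W = W₁ + W₂ = 3.5403 + 4.6671 = 8.2075 kWh/t
Corrected W = EF·W_Bond = 0.89·8.2075 = 7.3046 kWh/t

W = 7.3046 kWh/t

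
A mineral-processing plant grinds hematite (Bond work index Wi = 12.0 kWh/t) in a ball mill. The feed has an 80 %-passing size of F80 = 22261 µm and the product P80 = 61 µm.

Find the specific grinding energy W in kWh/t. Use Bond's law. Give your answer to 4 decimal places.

W = 10 Wi (P80^-0.5 − F80^-0.5)
1/√61 = 0.128037;  1/√22261 = 0.006702
W = 10·12.0·(0.128037 − 0.006702) = 14.5601 kWh/t

W = 14.5601 kWh/t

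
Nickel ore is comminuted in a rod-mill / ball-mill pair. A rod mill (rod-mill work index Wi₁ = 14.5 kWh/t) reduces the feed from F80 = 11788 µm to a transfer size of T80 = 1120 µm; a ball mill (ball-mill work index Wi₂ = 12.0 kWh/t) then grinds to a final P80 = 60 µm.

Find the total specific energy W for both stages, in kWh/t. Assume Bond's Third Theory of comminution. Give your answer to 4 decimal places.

W = 14.9034 kWh/t

W = 10 Wi / √P80 − 10 Wi / √F80
Stage 1 (11788→1120 µm, Wi₁=14.5): W₁ = 10·14.5·(0.029881 − 0.009210) = 2.9972 kWh/t
Stage 2 (1120→60 µm, Wi₂=12.0): W₂ = 10·12.0·(0.129099 − 0.029881) = 11.9062 kWh/t
W = W₁ + W₂ = 2.9972 + 11.9062 = 14.9034 kWh/t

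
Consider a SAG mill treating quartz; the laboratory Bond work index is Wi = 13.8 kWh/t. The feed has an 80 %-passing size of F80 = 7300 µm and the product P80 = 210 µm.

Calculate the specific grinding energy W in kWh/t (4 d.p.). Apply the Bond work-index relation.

Bond: W = 10·Wi·(1/√P80 − 1/√F80)
1/√210 = 0.069007;  1/√7300 = 0.011704
W = 10·13.8·(0.069007 − 0.011704) = 7.9077 kWh/t

W = 7.9077 kWh/t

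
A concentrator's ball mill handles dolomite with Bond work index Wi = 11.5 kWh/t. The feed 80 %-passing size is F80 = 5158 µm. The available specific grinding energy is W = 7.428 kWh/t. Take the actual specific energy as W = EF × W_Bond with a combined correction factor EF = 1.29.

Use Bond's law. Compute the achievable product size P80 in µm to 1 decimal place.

P80 = 244.2 µm

W = 10·Wi·(P80^(-½) − F80^(-½))
W_Bond = W / EF = 7.428 / 1.29 = 5.7581 kWh/t
⇒ 1/√P80 = W_Bond/(10·Wi) + 1/√F80
  = 5.7581/(10·11.5) + 1/√5158 = 0.050071 + 0.013924 = 0.063995
P80 = (1/0.063995)² = 15.6263² = 244.18 µm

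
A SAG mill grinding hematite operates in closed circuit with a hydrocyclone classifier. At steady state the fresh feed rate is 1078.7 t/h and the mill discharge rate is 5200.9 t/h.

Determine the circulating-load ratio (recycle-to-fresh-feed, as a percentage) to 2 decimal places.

M = F + R at steady state, so:
R = M − F = 5200.9 − 1078.7 = 4122.2 t/h
CL = 100·R/F = 100·4122.2/1078.7 = 382.15 %

CL = 382.15 %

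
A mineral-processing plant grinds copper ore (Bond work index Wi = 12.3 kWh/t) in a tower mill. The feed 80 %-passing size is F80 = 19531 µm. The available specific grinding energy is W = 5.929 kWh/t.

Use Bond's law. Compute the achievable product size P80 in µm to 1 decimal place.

P80 = 326.3 µm

W = 10·Wi·[P80^(−½) − F80^(−½)]
P80^-0.5 = F80^-0.5 + W/(10 Wi)
  = 5.9290/(10·12.3) + 1/√19531 = 0.048203 + 0.007155 = 0.055359
P80 = (1/0.055359)² = 18.0640² = 326.31 µm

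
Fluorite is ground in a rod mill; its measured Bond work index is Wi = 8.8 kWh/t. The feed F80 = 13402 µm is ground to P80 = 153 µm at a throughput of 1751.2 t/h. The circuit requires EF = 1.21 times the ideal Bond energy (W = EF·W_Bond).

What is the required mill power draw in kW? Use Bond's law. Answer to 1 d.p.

W = 10 Wi / √P80 − 10 Wi / √F80
W = 10·8.8·(1/√153 − 1/√13402) = 10·8.8·(0.072207) = 6.3542 kWh/t
With EF = 1.21: W = 6.3542·1.21 = 7.6886 kWh/t
Mill draw = 7.6886 × 1751.2 = 13464.3 kW

P = 13464.3 kW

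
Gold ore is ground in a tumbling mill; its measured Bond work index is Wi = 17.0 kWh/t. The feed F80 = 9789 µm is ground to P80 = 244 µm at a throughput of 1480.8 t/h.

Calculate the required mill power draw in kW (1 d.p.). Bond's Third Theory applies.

W = 10·Wi·[P80^(−½) − F80^(−½)]
W = 10·17.0·(1/√244 − 1/√9789) = 10·17.0·(0.053911) = 9.1649 kWh/t
P_mill = W·ṁ = 9.1649·1480.8 = 13571.4 kW

P = 13571.4 kW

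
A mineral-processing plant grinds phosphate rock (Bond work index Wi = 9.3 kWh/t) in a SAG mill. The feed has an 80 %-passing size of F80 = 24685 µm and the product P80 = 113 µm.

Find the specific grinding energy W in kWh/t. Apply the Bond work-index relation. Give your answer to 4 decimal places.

W = 8.1568 kWh/t

W = 10 Wi / √P80 − 10 Wi / √F80
1/√113 = 0.094072;  1/√24685 = 0.006365
W = 10·9.3·(0.094072 − 0.006365) = 8.1568 kWh/t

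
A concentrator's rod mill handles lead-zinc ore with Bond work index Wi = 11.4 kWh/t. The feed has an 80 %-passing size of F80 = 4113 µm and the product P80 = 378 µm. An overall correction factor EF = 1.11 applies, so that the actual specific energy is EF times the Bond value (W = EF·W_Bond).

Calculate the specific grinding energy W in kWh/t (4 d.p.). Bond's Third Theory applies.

W = 4.5354 kWh/t

Bond: W = 10·Wi·(1/√P80 − 1/√F80)
1/√378 = 0.051434;  1/√4113 = 0.015593
W = 10·11.4·(0.051434 − 0.015593) = 4.0860 kWh/t
W_actual = 1.11 × 4.0860 = 4.5354 kWh/t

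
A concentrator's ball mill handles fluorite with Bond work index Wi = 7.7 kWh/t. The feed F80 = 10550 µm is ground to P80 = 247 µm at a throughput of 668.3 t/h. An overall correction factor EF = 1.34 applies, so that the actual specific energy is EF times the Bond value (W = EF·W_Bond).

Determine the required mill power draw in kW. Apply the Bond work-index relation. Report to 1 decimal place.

W = 10·Wi·(P80^(-½) − F80^(-½))
W = 10·7.7·(1/√247 − 1/√10550) = 10·7.7·(0.053893) = 4.1497 kWh/t
Apply correction: 4.1497 × 1.34 = 5.5606 kWh/t
P = W·T = 5.5606·668.3 = 3716.2 kW

P = 3716.2 kW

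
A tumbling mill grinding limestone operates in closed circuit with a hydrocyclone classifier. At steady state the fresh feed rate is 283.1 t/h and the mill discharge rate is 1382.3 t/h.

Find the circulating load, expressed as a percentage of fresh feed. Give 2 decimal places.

CL = 388.27 %

Mill node: discharge = fresh + recycle.
R = M − F = 1382.3 − 283.1 = 1099.2 t/h
CL = 100·R/F = 100·1099.2/283.1 = 388.27 %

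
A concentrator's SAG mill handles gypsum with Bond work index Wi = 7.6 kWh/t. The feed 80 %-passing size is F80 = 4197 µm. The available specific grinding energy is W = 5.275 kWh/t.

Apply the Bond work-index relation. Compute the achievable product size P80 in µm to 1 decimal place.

W = 10·Wi·[P80^(−½) − F80^(−½)]
1/√P80 = 1/√F80 + W/(10·Wi)
  = 5.2750/(10·7.6) + 1/√4197 = 0.069408 + 0.015436 = 0.084844
P80 = (1/0.084844)² = 11.7864² = 138.92 µm

P80 = 138.9 µm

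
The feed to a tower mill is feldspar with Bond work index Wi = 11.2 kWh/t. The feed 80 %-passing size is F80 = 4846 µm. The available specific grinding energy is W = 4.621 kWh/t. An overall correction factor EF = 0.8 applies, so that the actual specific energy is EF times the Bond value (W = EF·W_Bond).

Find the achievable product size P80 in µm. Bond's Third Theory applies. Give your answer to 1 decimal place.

Bond:  W = 10 Wi (1/√P − 1/√F)
W_Bond = W / EF = 4.621 / 0.8 = 5.7763 kWh/t
1/√P80 = 1/√F80 + W_Bond/(10·Wi)
  = 5.7763/(10·11.2) + 1/√4846 = 0.051574 + 0.014365 = 0.065939
P80 = (1/0.065939)² = 15.1656² = 230.00 µm

P80 = 230.0 µm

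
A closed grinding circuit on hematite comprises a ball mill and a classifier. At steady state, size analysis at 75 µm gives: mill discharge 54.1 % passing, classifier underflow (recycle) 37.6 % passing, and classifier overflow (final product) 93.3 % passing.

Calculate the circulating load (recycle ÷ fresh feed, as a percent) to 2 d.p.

CL = 237.58 %

Classifier node, passing 75 µm:
(1+r)·d = r·u + o ⇒ r = (o−d)/(d−u)
r = (93.3 − 54.1)/(54.1 − 37.6) = 39.2/16.5 = 2.3758
CL = 100·r = 237.58 %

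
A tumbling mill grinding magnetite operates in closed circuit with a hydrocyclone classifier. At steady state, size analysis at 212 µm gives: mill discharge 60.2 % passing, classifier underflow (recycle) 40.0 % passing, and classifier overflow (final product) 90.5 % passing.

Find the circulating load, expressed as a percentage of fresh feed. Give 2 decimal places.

Let r = R/F. Size balance at 212 µm:
(1+r)d = ru + o → r = (o−d)/(d−u)
r = (90.5 − 60.2)/(60.2 − 40.0) = 30.3/20.2 = 1.5000
CL = 100·r = 150.00 %

CL = 150.00 %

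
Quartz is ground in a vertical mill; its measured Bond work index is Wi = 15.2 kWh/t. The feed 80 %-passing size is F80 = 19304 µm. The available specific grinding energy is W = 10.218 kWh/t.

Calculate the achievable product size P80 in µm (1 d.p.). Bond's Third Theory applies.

W = 10·Wi·(P80^(-½) − F80^(-½))
⇒ 1/√P80 = W/(10 Wi) + 1/√F80
  = 10.2180/(10·15.2) + 1/√19304 = 0.067224 + 0.007197 = 0.074421
P80 = (1/0.074421)² = 13.4371² = 180.55 µm

P80 = 180.6 µm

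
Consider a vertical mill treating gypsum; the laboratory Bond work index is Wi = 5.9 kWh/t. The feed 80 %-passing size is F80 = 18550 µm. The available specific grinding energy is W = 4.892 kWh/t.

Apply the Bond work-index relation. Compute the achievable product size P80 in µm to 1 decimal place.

Bond: W = 10·Wi·(1/√P80 − 1/√F80)
P80^(−½) = W/(10 Wi) + F80^(−½)
  = 4.8920/(10·5.9) + 1/√18550 = 0.082915 + 0.007342 = 0.090257
P80 = (1/0.090257)² = 11.0794² = 122.75 µm

P80 = 122.8 µm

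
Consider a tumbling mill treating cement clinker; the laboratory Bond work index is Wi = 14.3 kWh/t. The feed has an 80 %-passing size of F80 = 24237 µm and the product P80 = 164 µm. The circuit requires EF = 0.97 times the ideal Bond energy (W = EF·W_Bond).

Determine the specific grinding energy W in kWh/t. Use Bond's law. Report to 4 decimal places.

Bond:  W = 10 Wi (1/√P − 1/√F)
1/√164 = 0.078087;  1/√24237 = 0.006423
W = 10·14.3·(0.078087 − 0.006423) = 10.2479 kWh/t
Corrected W = EF·W_Bond = 0.97·10.2479 = 9.9405 kWh/t

W = 9.9405 kWh/t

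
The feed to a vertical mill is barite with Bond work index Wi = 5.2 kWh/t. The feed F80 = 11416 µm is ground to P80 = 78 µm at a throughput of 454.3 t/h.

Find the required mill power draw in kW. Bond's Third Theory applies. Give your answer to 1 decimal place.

P = 2453.7 kW

W_Bond = 10·Wi·(1/√P₈₀ − 1/√F₈₀)
W = 10·5.2·(1/√78 − 1/√11416) = 10·5.2·(0.103868) = 5.4012 kWh/t
P = W·T = 5.4012·454.3 = 2453.7 kW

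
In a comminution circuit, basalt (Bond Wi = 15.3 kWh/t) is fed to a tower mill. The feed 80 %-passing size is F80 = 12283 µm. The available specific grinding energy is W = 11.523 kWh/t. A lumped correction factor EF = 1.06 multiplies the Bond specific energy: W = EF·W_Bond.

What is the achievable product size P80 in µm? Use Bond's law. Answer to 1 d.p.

P80 = 156.0 µm

Bond: W = 10·Wi·(1/√P80 − 1/√F80)
W_Bond = W / EF = 11.523 / 1.06 = 10.8708 kWh/t
P80^(−½) = W_Bond/(10 Wi) + F80^(−½)
  = 10.8708/(10·15.3) + 1/√12283 = 0.071051 + 0.009023 = 0.080074
P80 = (1/0.080074)² = 12.4885² = 155.96 µm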